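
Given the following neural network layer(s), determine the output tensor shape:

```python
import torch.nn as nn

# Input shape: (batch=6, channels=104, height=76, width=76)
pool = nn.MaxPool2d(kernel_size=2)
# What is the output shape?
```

Input: (6, 104, 76, 76) -> Output: (6, 104, 38, 38)

Answer: (6, 104, 38, 38)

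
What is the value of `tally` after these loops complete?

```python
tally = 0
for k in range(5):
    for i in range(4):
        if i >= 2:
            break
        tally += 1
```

Inner breaks at 2, outer runs 5 times
`tally` takes the values: 0 → 1 → 2 → 3 → 4 → 5 → 6 → 7 → 8 → 9 → 10

Answer: 10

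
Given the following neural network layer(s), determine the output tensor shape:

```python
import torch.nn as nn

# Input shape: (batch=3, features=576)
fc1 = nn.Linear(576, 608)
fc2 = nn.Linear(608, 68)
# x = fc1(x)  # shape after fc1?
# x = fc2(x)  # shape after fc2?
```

Input: (3, 576) -> after fc1: (3, 608) -> Output: (3, 68)

Answer: (3, 68)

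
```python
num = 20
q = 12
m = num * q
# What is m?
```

Trace:
`num = 20` → num = 20
`q = 12` → q = 12
`m = num * q` → m = 240
So m = 240

Answer: 240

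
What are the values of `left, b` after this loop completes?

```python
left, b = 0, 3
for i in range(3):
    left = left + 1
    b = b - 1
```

left goes 0→3, b goes 3→0
`left, b` takes the values: (0, 3) → (1, 3) → (1, 2) → (2, 2) → (2, 1) → (3, 1) → (3, 0)

Answer: 3, 0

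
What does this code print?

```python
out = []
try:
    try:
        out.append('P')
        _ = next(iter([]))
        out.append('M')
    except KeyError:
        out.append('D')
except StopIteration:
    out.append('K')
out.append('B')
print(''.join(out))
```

Execution trace: 'P' (try body) → 'K' (outer except StopIteration) → 'B' (after the try/except). Output: PKB

Answer: PKB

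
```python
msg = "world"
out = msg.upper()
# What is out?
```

Trace:
`msg = "world"` → msg = 'world'
`out = msg.upper()` → out = 'WORLD'
So out = 'WORLD'

Answer: 'WORLD'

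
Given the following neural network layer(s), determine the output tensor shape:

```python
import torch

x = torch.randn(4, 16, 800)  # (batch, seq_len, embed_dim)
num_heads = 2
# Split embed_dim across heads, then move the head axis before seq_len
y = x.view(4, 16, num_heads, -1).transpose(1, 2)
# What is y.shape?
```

Input: (4, 16, 800) -> head_dim = 800 // 2 = 400; after view: (4, 16, 2, 400) -> after transpose(1, 2): (4, 2, 16, 400) -> Output: (4, 2, 16, 400)

Answer: (4, 2, 16, 400)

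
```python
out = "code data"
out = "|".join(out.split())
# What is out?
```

Trace:
`out = "code data"` → out = 'code data'
`out = "|".join(out.split())` → out = 'code|data'
So out = 'code|data'

Answer: 'code|data'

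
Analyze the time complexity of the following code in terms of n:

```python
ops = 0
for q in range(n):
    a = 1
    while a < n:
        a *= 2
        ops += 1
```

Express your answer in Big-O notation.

Each loop level contributes: n × log n. Multiplying the contributions gives O(n log n).

Answer: O(n log n)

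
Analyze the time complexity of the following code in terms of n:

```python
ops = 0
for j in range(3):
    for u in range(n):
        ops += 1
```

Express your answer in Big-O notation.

Each loop level contributes: 1 × n. Multiplying the contributions gives O(n).

Answer: O(n)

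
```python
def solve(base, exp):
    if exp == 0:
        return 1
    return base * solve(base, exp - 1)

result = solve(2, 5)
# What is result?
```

solve(2, 5) = 2 * 2 * 2 * 2 * 2 = 32

Answer: 32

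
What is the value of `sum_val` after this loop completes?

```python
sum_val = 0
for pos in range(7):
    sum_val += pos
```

Sum of 0 to 6 = 21
`sum_val` takes the values: 0 → 1 → 3 → 6 → 10 → 15 → 21

Answer: 21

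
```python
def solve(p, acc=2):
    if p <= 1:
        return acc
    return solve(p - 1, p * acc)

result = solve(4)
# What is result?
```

Accumulator trace (n, acc): (4, 2) -> (3, 8) -> (2, 24) -> (1, 48) -> return 48

Answer: 48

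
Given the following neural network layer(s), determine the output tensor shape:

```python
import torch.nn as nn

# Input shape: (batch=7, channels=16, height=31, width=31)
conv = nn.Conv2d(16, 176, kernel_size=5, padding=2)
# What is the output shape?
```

Input: (7, 16, 31, 31) -> Output: (7, 176, 31, 31)

Answer: (7, 176, 31, 31)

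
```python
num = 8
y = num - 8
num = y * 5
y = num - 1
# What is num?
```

Trace:
`num = 8` → num = 8
`y = num - 8` → y = 0
`num = y * 5` → num = 0
`y = num - 1` → y = -1
So num = 0

Answer: 0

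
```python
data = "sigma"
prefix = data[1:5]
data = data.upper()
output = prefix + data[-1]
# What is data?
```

Trace:
`data = "sigma"` → data = 'sigma'
`prefix = data[1:5]` → prefix = 'igma'
`data = data.upper()` → data = 'SIGMA'
`output = prefix + data[-1]` → output = 'igmaA'
So data = 'SIGMA'

Answer: 'SIGMA'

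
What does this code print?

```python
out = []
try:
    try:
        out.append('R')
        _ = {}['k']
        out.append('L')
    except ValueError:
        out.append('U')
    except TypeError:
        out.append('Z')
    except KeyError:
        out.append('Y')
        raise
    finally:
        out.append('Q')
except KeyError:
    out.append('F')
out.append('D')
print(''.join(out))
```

Execution trace: 'R' (try body) → 'Y' (except KeyError) → 'Q' (finally) → 'F' (outer except KeyError) → 'D' (after the try/except). Output: RYQFD

Answer: RYQFD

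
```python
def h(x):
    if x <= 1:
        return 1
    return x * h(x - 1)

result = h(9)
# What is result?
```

h(9) = 9 * 8 * 7 * 6 * 5 * 4 * 3 * 2 * 1 = 362880

Answer: 362880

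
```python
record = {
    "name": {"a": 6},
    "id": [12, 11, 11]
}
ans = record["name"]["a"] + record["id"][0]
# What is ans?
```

Trace:
`record = { ...` → record = {'name': {'a': 6}, 'id': [12, 11, 11]}
`ans = record["name"]["a"] + record["id"][0]` → ans = 18
So ans = 18

Answer: 18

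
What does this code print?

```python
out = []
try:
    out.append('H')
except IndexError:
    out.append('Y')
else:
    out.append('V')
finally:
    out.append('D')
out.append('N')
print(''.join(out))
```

Execution trace: 'H' (try body, no exception) → 'V' (else) → 'D' (finally) → 'N' (after the try/except). Output: HVDN

Answer: HVDN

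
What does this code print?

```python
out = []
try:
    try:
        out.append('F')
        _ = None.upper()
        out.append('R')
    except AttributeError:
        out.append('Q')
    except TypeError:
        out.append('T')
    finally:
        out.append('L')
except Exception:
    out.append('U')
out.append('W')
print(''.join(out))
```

Execution trace: 'F' (inner try body) → 'Q' (inner except AttributeError) → 'L' (inner finally) → 'W' (after the try/except). Output: FQLW

Answer: FQLW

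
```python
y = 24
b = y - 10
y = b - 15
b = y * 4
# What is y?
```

Trace:
`y = 24` → y = 24
`b = y - 10` → b = 14
`y = b - 15` → y = -1
`b = y * 4` → b = -4
So y = -1

Answer: -1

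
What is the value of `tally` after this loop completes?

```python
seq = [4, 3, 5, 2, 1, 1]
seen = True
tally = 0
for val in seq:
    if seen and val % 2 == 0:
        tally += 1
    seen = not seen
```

Count even values at even positions
`tally` takes the values: 0 → 1

Answer: 1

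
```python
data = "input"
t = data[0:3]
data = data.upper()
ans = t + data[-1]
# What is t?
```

Trace:
`data = "input"` → data = 'input'
`t = data[0:3]` → t = 'inp'
`data = data.upper()` → data = 'INPUT'
`ans = t + data[-1]` → ans = 'inpT'
So t = 'inp'

Answer: 'inp'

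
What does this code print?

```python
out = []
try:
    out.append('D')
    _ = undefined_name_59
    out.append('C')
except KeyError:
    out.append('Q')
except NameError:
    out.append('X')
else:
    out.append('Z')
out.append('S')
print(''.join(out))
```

Execution trace: 'D' (try body) → 'X' (except NameError) → 'S' (after the try/except). Output: DXS

Answer: DXS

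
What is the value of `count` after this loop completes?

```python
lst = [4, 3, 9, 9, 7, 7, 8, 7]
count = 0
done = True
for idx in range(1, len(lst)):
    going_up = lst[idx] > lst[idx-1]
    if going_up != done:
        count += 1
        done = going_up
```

Count direction changes in [4, 3, 9, 9, 7, 7, 8, 7]
`count` takes the values: 0 → 1 → 2 → 3 → 4 → 5

Answer: 5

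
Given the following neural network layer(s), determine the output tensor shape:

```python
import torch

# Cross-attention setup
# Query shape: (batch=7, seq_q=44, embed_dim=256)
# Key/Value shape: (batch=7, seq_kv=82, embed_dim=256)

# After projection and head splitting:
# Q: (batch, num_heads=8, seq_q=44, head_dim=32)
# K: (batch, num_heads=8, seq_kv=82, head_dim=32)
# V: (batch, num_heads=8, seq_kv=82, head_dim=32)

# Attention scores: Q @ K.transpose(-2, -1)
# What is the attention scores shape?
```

Input: (7, 44, 256) -> Output: (7, 8, 44, 82)

Answer: (7, 8, 44, 82)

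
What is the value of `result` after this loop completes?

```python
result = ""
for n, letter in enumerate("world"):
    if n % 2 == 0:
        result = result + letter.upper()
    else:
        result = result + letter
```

Uppercase even positions in 'world'
`result` takes the values: "" → "W" → "Wo" → "WoR" → "WoRl" → "WoRlD"

Answer: "WoRlD"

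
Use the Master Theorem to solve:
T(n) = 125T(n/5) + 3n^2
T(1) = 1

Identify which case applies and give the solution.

a=125, b=5, f(n)=3n^2. log_5(125) = 3. Since c=2 < 3, Case 1 applies: T(n) = Θ(n^log_b(a)) = O(n^3).

Answer: O(n^3) - Case 1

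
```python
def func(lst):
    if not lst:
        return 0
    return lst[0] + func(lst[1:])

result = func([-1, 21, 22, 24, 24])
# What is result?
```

(-1) + 21 + 22 + 24 + 24 + 0 = 90

Answer: 90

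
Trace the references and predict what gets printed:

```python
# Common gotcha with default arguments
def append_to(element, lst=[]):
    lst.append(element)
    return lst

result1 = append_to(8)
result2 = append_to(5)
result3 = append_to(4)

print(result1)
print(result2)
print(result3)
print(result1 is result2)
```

Key concept: mutable default argument gotcha.
Step by step:
`result1 = append_to(8)` → result1 = [8]
`result2 = append_to(5)` → result1 = [8, 5] (same object as result2); result2 = [8, 5] (same object as result1)
`result3 = append_to(4)` → result1 = [8, 5, 4] (same object as result2, result3); result2 = [8, 5, 4] (same object as result1, result3); result3 = [8, 5, 4] (same object as result1, result2)
`print(result1)` → prints [8, 5, 4]
`print(result2)` → prints [8, 5, 4]
`print(result3)` → prints [8, 5, 4]
`print(result1 is result2)` → prints True

Answer:
[8, 5, 4]
[8, 5, 4]
[8, 5, 4]
True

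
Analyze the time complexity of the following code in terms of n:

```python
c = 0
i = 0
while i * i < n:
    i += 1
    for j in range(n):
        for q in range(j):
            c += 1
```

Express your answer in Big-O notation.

Each loop level contributes: √n × n × n. Multiplying the contributions gives O(n^2√n).

Answer: O(n^2√n)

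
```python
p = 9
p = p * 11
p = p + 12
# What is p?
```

Trace:
`p = 9` → p = 9
`p = p * 11` → p = 99
`p = p + 12` → p = 111
So p = 111

Answer: 111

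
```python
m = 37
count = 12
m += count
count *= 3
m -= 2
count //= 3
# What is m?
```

Trace:
`m = 37` → m = 37
`count = 12` → count = 12
`m += count` → m = 49
`count *= 3` → count = 36
`m -= 2` → m = 47
`count //= 3` → count = 12
So m = 47

Answer: 47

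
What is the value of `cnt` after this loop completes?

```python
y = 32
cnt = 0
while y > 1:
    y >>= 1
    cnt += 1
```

Count right shifts until 1
`cnt` takes the values: 0 → 1 → 2 → 3 → 4 → 5

Answer: 5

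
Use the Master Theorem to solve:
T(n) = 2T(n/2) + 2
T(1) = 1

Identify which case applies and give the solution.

a=2, b=2, f(n)=2. log_2(2) = 1. Since c=0 < 1, Case 1 applies: T(n) = Θ(n^log_b(a)) = O(n).

Answer: O(n) - Case 1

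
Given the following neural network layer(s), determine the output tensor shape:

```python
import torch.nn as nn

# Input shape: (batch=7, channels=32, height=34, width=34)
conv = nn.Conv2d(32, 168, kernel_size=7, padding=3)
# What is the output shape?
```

Input: (7, 32, 34, 34) -> Output: (7, 168, 34, 34)

Answer: (7, 168, 34, 34)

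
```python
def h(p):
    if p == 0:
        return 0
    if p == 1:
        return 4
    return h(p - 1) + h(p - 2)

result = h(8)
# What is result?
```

Build up from base cases: h(0)=0, h(1)=4, h(2)=4, h(3)=8, h(4)=12, h(5)=20, h(6)=32, ..., h(8)=84

Answer: 84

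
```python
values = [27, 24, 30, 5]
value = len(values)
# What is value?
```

Trace:
`values = [27, 24, 30, 5]` → values = [27, 24, 30, 5]
`value = len(values)` → value = 4
So value = 4

Answer: 4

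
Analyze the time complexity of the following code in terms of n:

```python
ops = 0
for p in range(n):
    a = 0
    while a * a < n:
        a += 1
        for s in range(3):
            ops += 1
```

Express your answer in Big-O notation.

Each loop level contributes: n × √n × 1. Multiplying the contributions gives O(n√n).

Answer: O(n√n)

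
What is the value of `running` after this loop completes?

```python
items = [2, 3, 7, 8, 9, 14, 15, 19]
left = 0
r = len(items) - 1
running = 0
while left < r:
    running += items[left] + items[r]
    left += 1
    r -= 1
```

Sum of pairs from ends
`running` takes the values: 0 → 21 → 39 → 60 → 77

Answer: 77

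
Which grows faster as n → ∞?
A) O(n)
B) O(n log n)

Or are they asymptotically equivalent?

O(n) vs O(n log n): Higher order terms dominate.

Answer: B) O(n log n) grows faster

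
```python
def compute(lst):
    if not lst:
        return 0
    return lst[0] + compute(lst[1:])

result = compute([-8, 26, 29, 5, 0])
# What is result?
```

(-8) + 26 + 29 + 5 + 0 + 0 = 52

Answer: 52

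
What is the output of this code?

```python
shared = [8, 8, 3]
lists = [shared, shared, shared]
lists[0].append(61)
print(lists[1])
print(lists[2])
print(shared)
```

Key concept: list of same reference.
Step by step:
`shared = [8, 8, 3]` → shared = [8, 8, 3]
`lists = [shared, shared, shared]` → lists = [[8, 8, 3], [8, 8, 3], [8, 8, 3]]
`lists[0].append(61)` → shared = [8, 8, 3, 61]; lists = [[8, 8, 3, 61], [8, 8, 3, 61], [8, 8, 3, 61]]
`print(lists[1])` → prints [8, 8, 3, 61]
`print(lists[2])` → prints [8, 8, 3, 61]
`print(shared)` → prints [8, 8, 3, 61]

Answer:
[8, 8, 3, 61]
[8, 8, 3, 61]
[8, 8, 3, 61]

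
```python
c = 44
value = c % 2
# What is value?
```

Trace:
`c = 44` → c = 44
`value = c % 2` → value = 0
So value = 0

Answer: 0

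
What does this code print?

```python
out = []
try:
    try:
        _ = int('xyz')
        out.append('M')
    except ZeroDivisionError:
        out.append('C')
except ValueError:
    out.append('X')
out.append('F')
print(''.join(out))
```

Execution trace: 'X' (outer except ValueError) → 'F' (after the try/except). Output: XF

Answer: XF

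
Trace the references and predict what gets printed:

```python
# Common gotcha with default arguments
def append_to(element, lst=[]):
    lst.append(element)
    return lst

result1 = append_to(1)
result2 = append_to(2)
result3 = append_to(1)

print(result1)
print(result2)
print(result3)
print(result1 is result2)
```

Key concept: mutable default argument gotcha.
Step by step:
`result1 = append_to(1)` → result1 = [1]
`result2 = append_to(2)` → result1 = [1, 2] (same object as result2); result2 = [1, 2] (same object as result1)
`result3 = append_to(1)` → result1 = [1, 2, 1] (same object as result2, result3); result2 = [1, 2, 1] (same object as result1, result3); result3 = [1, 2, 1] (same object as result1, result2)
`print(result1)` → prints [1, 2, 1]
`print(result2)` → prints [1, 2, 1]
`print(result3)` → prints [1, 2, 1]
`print(result1 is result2)` → prints True

Answer:
[1, 2, 1]
[1, 2, 1]
[1, 2, 1]
True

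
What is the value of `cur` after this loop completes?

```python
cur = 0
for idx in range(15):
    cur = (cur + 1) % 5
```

Increment mod 5, 15 times = 0
`cur` takes the values: 0 → 1 → 2 → 3 → 4 → 0 → 1 → 2 → 3 → 4 → 0 → 1 → 2 → 3 → 4 → 0

Answer: 0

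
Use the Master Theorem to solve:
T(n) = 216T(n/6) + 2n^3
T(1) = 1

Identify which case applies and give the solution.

a=216, b=6, f(n)=2n^3. log_6(216) = 3. Since c=3 = 3, Case 2 applies: T(n) = Θ(n^log_b(a) · log n) = O(n^3 log n).

Answer: O(n^3 log n) - Case 2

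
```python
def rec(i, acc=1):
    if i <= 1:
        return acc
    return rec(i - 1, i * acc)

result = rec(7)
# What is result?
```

Accumulator trace (n, acc): (7, 1) -> (6, 7) -> (5, 42) -> (4, 210) -> (3, 840) -> (2, 2520) -> (1, 5040) -> return 5040

Answer: 5040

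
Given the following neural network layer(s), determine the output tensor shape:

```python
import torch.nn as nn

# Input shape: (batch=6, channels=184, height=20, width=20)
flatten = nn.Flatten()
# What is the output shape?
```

Input: (6, 184, 20, 20) -> Output: (6, 73600)

Answer: (6, 73600)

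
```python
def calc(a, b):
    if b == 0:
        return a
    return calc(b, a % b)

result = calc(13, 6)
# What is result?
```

calc(13, 6) -> calc(6, 1) -> calc(1, 0) -> 1

Answer: 1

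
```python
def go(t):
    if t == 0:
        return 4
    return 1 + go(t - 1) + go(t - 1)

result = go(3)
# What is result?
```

go(t) = 1 + 2·go(t-1), go(0)=4. Closed form: (4+1)·2^3 - 1 = 39.

Answer: 39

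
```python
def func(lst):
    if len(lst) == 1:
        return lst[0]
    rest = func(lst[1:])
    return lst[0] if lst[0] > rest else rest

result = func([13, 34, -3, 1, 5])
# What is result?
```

Recursive max over [13, 34, -3, 1, 5] = 34

Answer: 34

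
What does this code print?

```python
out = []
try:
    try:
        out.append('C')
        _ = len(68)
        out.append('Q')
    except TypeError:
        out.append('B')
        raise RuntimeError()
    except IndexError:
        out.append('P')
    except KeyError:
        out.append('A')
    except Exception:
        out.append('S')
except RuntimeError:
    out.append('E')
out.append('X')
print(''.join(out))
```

Execution trace: 'C' (inner try body) → 'B' (inner except TypeError) → 'E' (outer except RuntimeError) → 'X' (after the try/except). Output: CBEX

Answer: CBEX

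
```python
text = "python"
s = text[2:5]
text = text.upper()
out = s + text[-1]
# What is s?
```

Trace:
`text = "python"` → text = 'python'
`s = text[2:5]` → s = 'tho'
`text = text.upper()` → text = 'PYTHON'
`out = s + text[-1]` → out = 'thoN'
So s = 'tho'

Answer: 'tho'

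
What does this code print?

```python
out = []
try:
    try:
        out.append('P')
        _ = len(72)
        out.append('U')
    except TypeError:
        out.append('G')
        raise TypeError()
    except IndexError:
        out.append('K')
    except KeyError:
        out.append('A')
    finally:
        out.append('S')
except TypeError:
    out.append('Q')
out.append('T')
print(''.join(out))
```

Execution trace: 'P' (inner try body) → 'G' (inner except TypeError) → 'S' (inner finally) → 'Q' (outer except TypeError) → 'T' (after the try/except). Output: PGSQT

Answer: PGSQT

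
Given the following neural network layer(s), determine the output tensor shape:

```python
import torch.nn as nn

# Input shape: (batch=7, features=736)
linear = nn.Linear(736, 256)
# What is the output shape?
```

Input: (7, 736) -> Output: (7, 256)

Answer: (7, 256)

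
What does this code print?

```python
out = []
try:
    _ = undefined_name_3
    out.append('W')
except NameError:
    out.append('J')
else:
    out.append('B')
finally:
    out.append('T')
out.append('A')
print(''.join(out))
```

Execution trace: 'J' (except NameError) → 'T' (finally) → 'A' (after the try/except). Output: JTA

Answer: JTA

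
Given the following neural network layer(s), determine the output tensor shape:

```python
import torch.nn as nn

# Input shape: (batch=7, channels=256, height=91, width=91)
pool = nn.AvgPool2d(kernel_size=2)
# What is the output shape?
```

Input: (7, 256, 91, 91) -> Output: (7, 256, 45, 45)

Answer: (7, 256, 45, 45)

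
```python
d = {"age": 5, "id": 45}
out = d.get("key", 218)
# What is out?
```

Trace:
`d = {"age": 5, "id": 45}` → d = {'age': 5, 'id': 45}
`out = d.get("key", 218)` → out = 218
So out = 218

Answer: 218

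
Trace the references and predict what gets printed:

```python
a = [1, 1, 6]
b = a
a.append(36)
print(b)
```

Key concept: basic list aliasing.
Step by step:
`a = [1, 1, 6]` → a = [1, 1, 6]
`b = a` → b = [1, 1, 6] (same object as a)
`a.append(36)` → a = [1, 1, 6, 36] (same object as b); b = [1, 1, 6, 36] (same object as a)
`print(b)` → prints [1, 1, 6, 36]

Answer: [1, 1, 6, 36]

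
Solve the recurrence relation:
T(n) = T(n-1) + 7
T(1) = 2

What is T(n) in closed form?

Unrolling: T(n) = T(1) + 7·(n-1) = 2 + 7(n-1) = 7n - 5.

Answer: T(n) = 7n - 5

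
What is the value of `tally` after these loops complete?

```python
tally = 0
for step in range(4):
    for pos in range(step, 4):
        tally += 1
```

Upper triangle: 4 + 3 + ... + 1
`tally` takes the values: 0 → 1 → 2 → 3 → 4 → 5 → 6 → 7 → 8 → 9 → 10

Answer: 10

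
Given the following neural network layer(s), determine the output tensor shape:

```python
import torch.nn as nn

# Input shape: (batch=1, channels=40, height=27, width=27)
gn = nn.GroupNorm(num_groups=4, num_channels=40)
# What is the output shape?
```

Input: (1, 40, 27, 27) -> Output: (1, 40, 27, 27)

Answer: (1, 40, 27, 27)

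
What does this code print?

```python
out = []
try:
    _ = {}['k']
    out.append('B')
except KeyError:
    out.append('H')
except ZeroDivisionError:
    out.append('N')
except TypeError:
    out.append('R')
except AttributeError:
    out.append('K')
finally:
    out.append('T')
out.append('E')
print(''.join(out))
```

Execution trace: 'H' (except KeyError) → 'T' (finally) → 'E' (after the try/except). Output: HTE

Answer: HTE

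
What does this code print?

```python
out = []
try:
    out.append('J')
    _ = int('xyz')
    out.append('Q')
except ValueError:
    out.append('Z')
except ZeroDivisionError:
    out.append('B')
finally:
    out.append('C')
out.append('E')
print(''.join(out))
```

Execution trace: 'J' (try body) → 'Z' (except ValueError) → 'C' (finally) → 'E' (after the try/except). Output: JZCE

Answer: JZCE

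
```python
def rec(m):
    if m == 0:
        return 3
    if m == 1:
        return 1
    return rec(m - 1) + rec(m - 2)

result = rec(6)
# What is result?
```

Build up from base cases: rec(0)=3, rec(1)=1, rec(2)=4, rec(3)=5, rec(4)=9, rec(5)=14, rec(6)=23

Answer: 23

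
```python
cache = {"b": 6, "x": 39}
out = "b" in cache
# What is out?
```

Trace:
`cache = {"b": 6, "x": 39}` → cache = {'b': 6, 'x': 39}
`out = "b" in cache` → out = True
So out = True

Answer: True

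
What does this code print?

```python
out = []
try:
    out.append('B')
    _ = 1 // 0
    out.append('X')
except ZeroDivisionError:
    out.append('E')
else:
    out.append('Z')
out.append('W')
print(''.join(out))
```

Execution trace: 'B' (try body) → 'E' (except ZeroDivisionError) → 'W' (after the try/except). Output: BEW

Answer: BEW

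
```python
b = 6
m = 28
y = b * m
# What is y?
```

Trace:
`b = 6` → b = 6
`m = 28` → m = 28
`y = b * m` → y = 168
So y = 168

Answer: 168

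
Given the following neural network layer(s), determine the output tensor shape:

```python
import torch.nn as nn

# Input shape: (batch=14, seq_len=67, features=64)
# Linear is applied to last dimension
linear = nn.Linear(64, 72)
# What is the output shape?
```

Input: (14, 67, 64) -> Output: (14, 67, 72)

Answer: (14, 67, 72)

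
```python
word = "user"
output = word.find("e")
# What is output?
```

Trace:
`word = "user"` → word = 'user'
`output = word.find("e")` → output = 2
So output = 2

Answer: 2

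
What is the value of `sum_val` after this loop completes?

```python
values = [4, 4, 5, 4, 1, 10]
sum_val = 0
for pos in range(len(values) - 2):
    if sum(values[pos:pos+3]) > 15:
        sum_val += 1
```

Count windows with sum > 15
`sum_val` takes the values: 0

Answer: 0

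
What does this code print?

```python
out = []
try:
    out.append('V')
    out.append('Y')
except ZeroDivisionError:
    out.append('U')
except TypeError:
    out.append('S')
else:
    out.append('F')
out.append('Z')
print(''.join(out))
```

Execution trace: 'V' (try body) → 'Y' (try body, no exception) → 'F' (else) → 'Z' (after the try/except). Output: VYFZ

Answer: VYFZ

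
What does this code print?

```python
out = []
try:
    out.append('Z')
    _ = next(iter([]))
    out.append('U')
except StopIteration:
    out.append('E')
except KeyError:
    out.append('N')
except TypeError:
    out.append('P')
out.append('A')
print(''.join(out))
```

Execution trace: 'Z' (try body) → 'E' (except StopIteration) → 'A' (after the try/except). Output: ZEA

Answer: ZEA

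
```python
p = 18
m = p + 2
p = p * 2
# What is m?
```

Trace:
`p = 18` → p = 18
`m = p + 2` → m = 20
`p = p * 2` → p = 36
So m = 20

Answer: 20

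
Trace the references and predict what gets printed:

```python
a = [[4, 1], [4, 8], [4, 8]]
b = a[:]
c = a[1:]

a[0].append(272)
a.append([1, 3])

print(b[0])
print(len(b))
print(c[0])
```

Key concept: slice with nested mutation.
Step by step:
`a = [[4, 1], [4, 8], [4, 8]]` → a = [[4, 1], [4, 8], [4, 8]]
`b = a[:]` → b = [[4, 1], [4, 8], [4, 8]]
`c = a[1:]` → c = [[4, 8], [4, 8]]
`a[0].append(272)` → a = [[4, 1, 272], [4, 8], [4, 8]]; b = [[4, 1, 272], [4, 8], [4, 8]]
`a.append([1, 3])` → a = [[4, 1, 272], [4, 8], [4, 8], [1, 3]]
`print(b[0])` → prints [4, 1, 272]
`print(len(b))` → prints 3
`print(c[0])` → prints [4, 8]

Answer:
[4, 1, 272]
3
[4, 8]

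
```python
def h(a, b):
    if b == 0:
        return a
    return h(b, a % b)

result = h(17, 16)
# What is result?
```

h(17, 16) -> h(16, 1) -> h(1, 0) -> 1

Answer: 1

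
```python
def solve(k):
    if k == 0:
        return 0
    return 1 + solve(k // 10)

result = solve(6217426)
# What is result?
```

Count of digits of 6217426: 7

Answer: 7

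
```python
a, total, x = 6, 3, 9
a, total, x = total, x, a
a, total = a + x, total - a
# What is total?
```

Trace:
`a, total, x = 6, 3, 9` → a = 6; total = 3; x = 9
`a, total, x = total, x, a` → a = 3; total = 9; x = 6
`a, total = a + x, total - a` → a = 9; total = 6
So total = 6

Answer: 6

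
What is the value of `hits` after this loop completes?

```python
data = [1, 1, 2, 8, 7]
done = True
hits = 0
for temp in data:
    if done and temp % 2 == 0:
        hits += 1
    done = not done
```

Count even values at even positions
`hits` takes the values: 0 → 1

Answer: 1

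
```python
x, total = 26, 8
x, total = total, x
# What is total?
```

Trace:
`x, total = 26, 8` → x = 26; total = 8
`x, total = total, x` → x = 8; total = 26
So total = 26

Answer: 26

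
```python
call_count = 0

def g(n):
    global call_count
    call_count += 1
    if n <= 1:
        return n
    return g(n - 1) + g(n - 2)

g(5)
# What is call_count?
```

Calls(n) = 1 + Calls(n-1) + Calls(n-2); Calls(0)=Calls(1)=1. For n=5 this gives 15.

Answer: 15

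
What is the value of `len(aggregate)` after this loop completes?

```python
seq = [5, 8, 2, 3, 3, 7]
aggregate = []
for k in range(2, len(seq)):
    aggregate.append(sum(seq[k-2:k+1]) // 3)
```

Number of 3-element averages
`aggregate` takes the values: [] → [5] → [5, 4] → [5, 4, 2] → [5, 4, 2, 4]
So `len(aggregate)` = 4

Answer: 4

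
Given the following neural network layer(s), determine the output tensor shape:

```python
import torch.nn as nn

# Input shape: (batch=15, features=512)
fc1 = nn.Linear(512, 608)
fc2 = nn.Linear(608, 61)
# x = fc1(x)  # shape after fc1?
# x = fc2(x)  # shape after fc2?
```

Input: (15, 512) -> after fc1: (15, 608) -> Output: (15, 61)

Answer: (15, 61)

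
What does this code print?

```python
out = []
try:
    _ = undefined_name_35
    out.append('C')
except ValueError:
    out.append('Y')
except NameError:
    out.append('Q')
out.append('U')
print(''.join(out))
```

Execution trace: 'Q' (except NameError) → 'U' (after the try/except). Output: QU

Answer: QU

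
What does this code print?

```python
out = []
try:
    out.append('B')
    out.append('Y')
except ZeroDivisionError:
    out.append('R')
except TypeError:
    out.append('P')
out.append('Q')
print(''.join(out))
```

Execution trace: 'B' (try body) → 'Y' (try body, no exception) → 'Q' (after the try/except). Output: BYQ

Answer: BYQ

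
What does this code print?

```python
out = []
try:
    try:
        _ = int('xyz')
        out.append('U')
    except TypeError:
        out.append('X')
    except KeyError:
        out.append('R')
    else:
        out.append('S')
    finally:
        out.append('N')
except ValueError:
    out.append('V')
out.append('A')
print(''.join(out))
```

Execution trace: 'N' (finally) → 'V' (outer except ValueError) → 'A' (after the try/except). Output: NVA

Answer: NVA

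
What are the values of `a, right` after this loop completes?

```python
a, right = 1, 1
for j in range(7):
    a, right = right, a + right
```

Fibonacci: after 7 iterations
`a, right` takes the values: (1, 1) → (1, 2) → (2, 3) → (3, 5) → (5, 8) → (8, 13) → (13, 21) → (21, 34)

Answer: 21, 34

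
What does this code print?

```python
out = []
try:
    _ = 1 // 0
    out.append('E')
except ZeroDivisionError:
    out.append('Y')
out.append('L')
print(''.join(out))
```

Execution trace: 'Y' (except ZeroDivisionError) → 'L' (after the try/except). Output: YL

Answer: YL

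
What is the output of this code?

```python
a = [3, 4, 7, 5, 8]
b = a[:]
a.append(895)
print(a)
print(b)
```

Key concept: slice [:] creates copy.
Step by step:
`a = [3, 4, 7, 5, 8]` → a = [3, 4, 7, 5, 8]
`b = a[:]` → b = [3, 4, 7, 5, 8]
`a.append(895)` → a = [3, 4, 7, 5, 8, 895]
`print(a)` → prints [3, 4, 7, 5, 8, 895]
`print(b)` → prints [3, 4, 7, 5, 8]

Answer:
[3, 4, 7, 5, 8, 895]
[3, 4, 7, 5, 8]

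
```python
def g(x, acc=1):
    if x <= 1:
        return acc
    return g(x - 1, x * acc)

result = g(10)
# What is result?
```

Accumulator trace (n, acc): (10, 1) -> (9, 10) -> (8, 90) -> (7, 720) -> (6, 5040) -> (5, 30240) -> (4, 151200) -> (3, 604800) -> (2, 1814400) -> (1, 3628800) -> return 3628800

Answer: 3628800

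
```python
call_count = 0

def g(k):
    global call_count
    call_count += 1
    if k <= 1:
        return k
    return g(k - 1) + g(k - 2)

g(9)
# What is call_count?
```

Calls(k) = 1 + Calls(k-1) + Calls(k-2); Calls(0)=Calls(1)=1. For k=9 this gives 109.

Answer: 109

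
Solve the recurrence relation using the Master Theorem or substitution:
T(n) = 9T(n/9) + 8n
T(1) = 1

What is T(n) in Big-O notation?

By Master Theorem: a=9, b=9, f(n)=8n. Since log_9(9) = 1 and f(n) = Θ(n^1), Case 2 applies. T(n) = O(n log n).

Answer: O(n log n)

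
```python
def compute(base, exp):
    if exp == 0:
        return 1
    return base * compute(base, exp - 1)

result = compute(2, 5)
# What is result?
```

compute(2, 5) = 2 * 2 * 2 * 2 * 2 = 32

Answer: 32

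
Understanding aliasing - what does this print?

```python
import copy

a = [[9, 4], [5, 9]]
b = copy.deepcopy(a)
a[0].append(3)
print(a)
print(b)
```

Key concept: deep copy is fully independent.
Step by step:
`a = [[9, 4], [5, 9]]` → a = [[9, 4], [5, 9]]
`b = copy.deepcopy(a)` → b = [[9, 4], [5, 9]]
`a[0].append(3)` → a = [[9, 4, 3], [5, 9]]
`print(a)` → prints [[9, 4, 3], [5, 9]]
`print(b)` → prints [[9, 4], [5, 9]]

Answer:
[[9, 4, 3], [5, 9]]
[[9, 4], [5, 9]]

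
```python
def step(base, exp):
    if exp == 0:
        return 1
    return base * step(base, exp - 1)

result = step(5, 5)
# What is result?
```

step(5, 5) = 5 * 5 * 5 * 5 * 5 = 3125

Answer: 3125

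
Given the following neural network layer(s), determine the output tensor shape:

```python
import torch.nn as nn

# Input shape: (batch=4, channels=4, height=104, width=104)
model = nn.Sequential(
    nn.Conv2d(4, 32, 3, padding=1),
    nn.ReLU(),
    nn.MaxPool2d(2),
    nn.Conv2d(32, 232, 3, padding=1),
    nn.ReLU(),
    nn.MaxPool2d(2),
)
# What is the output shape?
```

Input: (4, 4, 104, 104) -> after first Conv2d: (4, 32, 104, 104) -> after first MaxPool2d: (4, 32, 52, 52) -> after second Conv2d: (4, 232, 52, 52) -> Output: (4, 232, 26, 26)

Answer: (4, 232, 26, 26)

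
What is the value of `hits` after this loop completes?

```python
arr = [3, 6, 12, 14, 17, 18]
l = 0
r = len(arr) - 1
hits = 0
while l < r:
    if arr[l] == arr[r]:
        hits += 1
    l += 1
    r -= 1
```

Count matching pairs from ends
`hits` takes the values: 0

Answer: 0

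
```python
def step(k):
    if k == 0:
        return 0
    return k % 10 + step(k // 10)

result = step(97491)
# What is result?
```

Sum of digits of 97491: 1 + 9 + 4 + 7 + 9 = 30

Answer: 30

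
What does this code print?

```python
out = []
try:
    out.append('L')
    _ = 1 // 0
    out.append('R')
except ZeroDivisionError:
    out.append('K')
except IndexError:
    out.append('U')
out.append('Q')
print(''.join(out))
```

Execution trace: 'L' (try body) → 'K' (except ZeroDivisionError) → 'Q' (after the try/except). Output: LKQ

Answer: LKQ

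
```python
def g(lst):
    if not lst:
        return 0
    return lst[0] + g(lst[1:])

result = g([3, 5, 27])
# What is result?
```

3 + 5 + 27 + 0 = 35

Answer: 35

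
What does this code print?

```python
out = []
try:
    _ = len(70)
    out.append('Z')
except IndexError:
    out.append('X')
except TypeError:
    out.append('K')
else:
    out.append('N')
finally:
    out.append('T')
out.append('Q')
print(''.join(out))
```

Execution trace: 'K' (except TypeError) → 'T' (finally) → 'Q' (after the try/except). Output: KTQ

Answer: KTQ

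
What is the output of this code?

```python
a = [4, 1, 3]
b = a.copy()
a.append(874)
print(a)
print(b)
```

Key concept: list.copy() creates independent copy.
Step by step:
`a = [4, 1, 3]` → a = [4, 1, 3]
`b = a.copy()` → b = [4, 1, 3]
`a.append(874)` → a = [4, 1, 3, 874]
`print(a)` → prints [4, 1, 3, 874]
`print(b)` → prints [4, 1, 3]

Answer:
[4, 1, 3, 874]
[4, 1, 3]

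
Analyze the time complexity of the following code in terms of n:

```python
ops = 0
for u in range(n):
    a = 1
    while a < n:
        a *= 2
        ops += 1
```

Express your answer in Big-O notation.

Each loop level contributes: n × log n. Multiplying the contributions gives O(n log n).

Answer: O(n log n)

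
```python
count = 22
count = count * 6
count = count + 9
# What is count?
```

Trace:
`count = 22` → count = 22
`count = count * 6` → count = 132
`count = count + 9` → count = 141
So count = 141

Answer: 141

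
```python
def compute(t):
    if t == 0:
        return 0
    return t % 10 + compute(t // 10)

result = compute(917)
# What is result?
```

Sum of digits of 917: 7 + 1 + 9 = 17

Answer: 17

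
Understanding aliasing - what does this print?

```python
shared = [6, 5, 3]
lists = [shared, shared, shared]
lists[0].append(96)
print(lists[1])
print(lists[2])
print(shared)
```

Key concept: list of same reference.
Step by step:
`shared = [6, 5, 3]` → shared = [6, 5, 3]
`lists = [shared, shared, shared]` → lists = [[6, 5, 3], [6, 5, 3], [6, 5, 3]]
`lists[0].append(96)` → shared = [6, 5, 3, 96]; lists = [[6, 5, 3, 96], [6, 5, 3, 96], [6, 5, 3, 96]]
`print(lists[1])` → prints [6, 5, 3, 96]
`print(lists[2])` → prints [6, 5, 3, 96]
`print(shared)` → prints [6, 5, 3, 96]

Answer:
[6, 5, 3, 96]
[6, 5, 3, 96]
[6, 5, 3, 96]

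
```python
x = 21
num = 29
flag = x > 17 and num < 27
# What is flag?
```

Trace:
`x = 21` → x = 21
`num = 29` → num = 29
`flag = x > 17 and num < 27` → flag = False
So flag = False

Answer: False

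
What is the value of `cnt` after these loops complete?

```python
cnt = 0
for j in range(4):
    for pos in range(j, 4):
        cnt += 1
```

Upper triangle: 4 + 3 + ... + 1
`cnt` takes the values: 0 → 1 → 2 → 3 → 4 → 5 → 6 → 7 → 8 → 9 → 10

Answer: 10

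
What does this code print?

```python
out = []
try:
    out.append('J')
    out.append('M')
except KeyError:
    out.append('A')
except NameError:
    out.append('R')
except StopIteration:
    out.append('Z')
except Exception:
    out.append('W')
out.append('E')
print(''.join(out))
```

Execution trace: 'J' (try body) → 'M' (try body, no exception) → 'E' (after the try/except). Output: JME

Answer: JME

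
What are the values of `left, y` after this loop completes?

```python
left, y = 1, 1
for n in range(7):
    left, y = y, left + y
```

Fibonacci: after 7 iterations
`left, y` takes the values: (1, 1) → (1, 2) → (2, 3) → (3, 5) → (5, 8) → (8, 13) → (13, 21) → (21, 34)

Answer: 21, 34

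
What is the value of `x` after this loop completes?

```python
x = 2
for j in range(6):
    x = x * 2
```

Multiply by 2, 6 times: 2 * 2^6 = 128
`x` takes the values: 2 → 4 → 8 → 16 → 32 → 64 → 128

Answer: 128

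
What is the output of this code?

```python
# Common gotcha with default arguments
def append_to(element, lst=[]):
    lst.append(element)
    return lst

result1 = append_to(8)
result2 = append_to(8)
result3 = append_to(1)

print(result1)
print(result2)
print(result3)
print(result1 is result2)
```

Key concept: mutable default argument gotcha.
Step by step:
`result1 = append_to(8)` → result1 = [8]
`result2 = append_to(8)` → result1 = [8, 8] (same object as result2); result2 = [8, 8] (same object as result1)
`result3 = append_to(1)` → result1 = [8, 8, 1] (same object as result2, result3); result2 = [8, 8, 1] (same object as result1, result3); result3 = [8, 8, 1] (same object as result1, result2)
`print(result1)` → prints [8, 8, 1]
`print(result2)` → prints [8, 8, 1]
`print(result3)` → prints [8, 8, 1]
`print(result1 is result2)` → prints True

Answer:
[8, 8, 1]
[8, 8, 1]
[8, 8, 1]
True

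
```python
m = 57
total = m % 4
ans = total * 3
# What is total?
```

Trace:
`m = 57` → m = 57
`total = m % 4` → total = 1
`ans = total * 3` → ans = 3
So total = 1

Answer: 1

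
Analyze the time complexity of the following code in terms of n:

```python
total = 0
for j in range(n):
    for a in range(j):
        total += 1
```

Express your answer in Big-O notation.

Each loop level contributes: n × n. Multiplying the contributions gives O(n^2).

Answer: O(n^2)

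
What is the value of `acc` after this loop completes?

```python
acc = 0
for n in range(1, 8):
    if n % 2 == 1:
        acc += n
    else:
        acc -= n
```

Add odd, subtract even
`acc` takes the values: 0 → 1 → -1 → 2 → -2 → 3 → -3 → 4

Answer: 4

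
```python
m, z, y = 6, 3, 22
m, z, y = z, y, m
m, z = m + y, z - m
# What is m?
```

Trace:
`m, z, y = 6, 3, 22` → m = 6; z = 3; y = 22
`m, z, y = z, y, m` → m = 3; z = 22; y = 6
`m, z = m + y, z - m` → m = 9; z = 19
So m = 9

Answer: 9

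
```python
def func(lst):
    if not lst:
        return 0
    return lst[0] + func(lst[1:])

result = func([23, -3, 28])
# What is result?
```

23 + (-3) + 28 + 0 = 48

Answer: 48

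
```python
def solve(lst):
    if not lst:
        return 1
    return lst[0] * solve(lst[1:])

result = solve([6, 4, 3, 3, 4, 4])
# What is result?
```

Product over [6, 4, 3, 3, 4, 4] = 6 * 4 * 3 * 3 * 4 * 4 = 3456

Answer: 3456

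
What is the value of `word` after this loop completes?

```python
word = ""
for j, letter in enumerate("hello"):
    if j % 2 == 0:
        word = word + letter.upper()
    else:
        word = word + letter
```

Uppercase even positions in 'hello'
`word` takes the values: "" → "H" → "He" → "HeL" → "HeLl" → "HeLlO"

Answer: "HeLlO"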